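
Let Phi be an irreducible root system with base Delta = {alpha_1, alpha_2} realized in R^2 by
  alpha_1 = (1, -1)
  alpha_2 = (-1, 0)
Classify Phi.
Compute the Cartan integers a_ij = 2(alpha_i, alpha_j)/(alpha_j, alpha_j); the resulting 2x2 Cartan matrix is
[[2, -2], [-1, 2]].
The roots have two lengths (squared-length ratio 2:1); the short ones are alpha_{2}. The associated Dynkin diagram is a chain of 2 nodes with a double edge at one end; the terminal node there is the unique short simple root (B_2), so the type is B_2 (the algebra so(5)).

B_2 (so(5))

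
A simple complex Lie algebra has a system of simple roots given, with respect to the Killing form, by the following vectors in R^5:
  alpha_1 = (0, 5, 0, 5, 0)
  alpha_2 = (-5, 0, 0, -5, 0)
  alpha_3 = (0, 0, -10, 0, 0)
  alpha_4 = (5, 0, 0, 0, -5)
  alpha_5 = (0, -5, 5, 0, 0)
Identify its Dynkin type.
C_5 (sp(10))

Compute the Cartan integers a_ij = 2(alpha_i, alpha_j)/(alpha_j, alpha_j); the resulting 5x5 Cartan matrix is
[[2, -1, 0, 0, -1], [-1, 2, 0, -1, 0], [0, 0, 2, 0, -2], [0, -1, 0, 2, 0], [-1, 0, -1, 0, 2]].
The roots have two lengths (squared-length ratio 2:1); the short ones are alpha_{1,2,4,5}. The associated Dynkin diagram is a chain of 5 nodes with a double edge at one end; the terminal node there is the unique long simple root (C_5), so the type is C_5 (the algebra sp(10)).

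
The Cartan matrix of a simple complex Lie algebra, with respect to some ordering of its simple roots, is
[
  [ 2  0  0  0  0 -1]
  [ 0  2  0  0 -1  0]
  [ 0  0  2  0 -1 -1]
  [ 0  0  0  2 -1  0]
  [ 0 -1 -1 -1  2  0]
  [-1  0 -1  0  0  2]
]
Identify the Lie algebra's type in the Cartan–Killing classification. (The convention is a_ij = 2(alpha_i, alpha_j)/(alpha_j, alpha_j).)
type D_6

The matrix has rank 6 with 2's on the diagonal. Reading the off-diagonal entries as Dynkin edges (a single edge where a_ij = a_ji = -1; a double or triple edge where a_ij * a_ji = 2 or 3), the diagram is a chain of 4 nodes with a fork of two nodes at one end (D_6). One simple-root ordering that puts it in standard form is (alpha_1, alpha_6, alpha_3, alpha_5, alpha_2, alpha_4). So the algebra is type D_6, i.e. so(12).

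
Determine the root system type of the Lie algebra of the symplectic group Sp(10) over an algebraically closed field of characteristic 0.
C5

This is sp(10), which has dimension 10(10+1)/2 = 55 and rank 10/2 = 5. In the classification of classical Lie algebras, the symplectic algebra sp(2n) has type C_n; here n = 5, so the Dynkin diagram is a chain of 5 nodes with a double edge at one end; the terminal node there is the unique long simple root (C_5). Hence the type is C_5.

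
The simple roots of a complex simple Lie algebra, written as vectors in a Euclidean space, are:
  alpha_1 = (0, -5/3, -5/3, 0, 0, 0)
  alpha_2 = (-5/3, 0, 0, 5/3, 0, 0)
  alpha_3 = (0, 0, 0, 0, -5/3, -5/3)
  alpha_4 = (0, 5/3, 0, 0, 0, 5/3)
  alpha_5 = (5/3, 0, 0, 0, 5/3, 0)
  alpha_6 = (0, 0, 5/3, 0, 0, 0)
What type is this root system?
Compute the Cartan integers a_ij = 2(alpha_i, alpha_j)/(alpha_j, alpha_j); the resulting 6x6 Cartan matrix is
[[2, 0, 0, -1, 0, -2], [0, 2, 0, 0, -1, 0], [0, 0, 2, -1, -1, 0], [-1, 0, -1, 2, 0, 0], [0, -1, -1, 0, 2, 0], [-1, 0, 0, 0, 0, 2]].
The roots have two lengths (squared-length ratio 2:1); the short ones are alpha_{6}. The associated Dynkin diagram is a chain of 6 nodes with a double edge at one end; the terminal node there is the unique short simple root (B_6), so the type is B_6 (the algebra so(13)).

type B_6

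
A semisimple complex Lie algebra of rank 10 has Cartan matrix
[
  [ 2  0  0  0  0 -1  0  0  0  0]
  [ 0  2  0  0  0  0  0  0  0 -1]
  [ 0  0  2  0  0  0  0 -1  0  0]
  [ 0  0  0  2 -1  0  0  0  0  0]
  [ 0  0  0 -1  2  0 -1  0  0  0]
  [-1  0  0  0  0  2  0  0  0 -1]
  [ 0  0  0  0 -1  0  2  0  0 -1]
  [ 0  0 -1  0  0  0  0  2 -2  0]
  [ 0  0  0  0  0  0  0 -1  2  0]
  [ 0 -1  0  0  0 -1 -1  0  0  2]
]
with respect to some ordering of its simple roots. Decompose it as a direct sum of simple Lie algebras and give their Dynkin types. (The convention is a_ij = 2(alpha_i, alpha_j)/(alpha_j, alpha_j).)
B_3 (so(7)) ⊕ E_7

The diagram associated to this matrix has two connected components: the simple roots {alpha_3, alpha_8, alpha_9} form a chain of 3 nodes with a double edge at one end; the terminal node there is the unique short simple root (B_3), and {alpha_1, alpha_2, alpha_4, alpha_5, alpha_6, alpha_7, alpha_10} form a chain of 6 nodes with one extra node attached to the third node from one end (E_7). A semisimple Lie algebra decomposes uniquely as the direct sum of simple ideals, one per connected component of its Dynkin diagram, so g ≅ B_3 ⊕ E_7 (dimension 21 + 133 = 154).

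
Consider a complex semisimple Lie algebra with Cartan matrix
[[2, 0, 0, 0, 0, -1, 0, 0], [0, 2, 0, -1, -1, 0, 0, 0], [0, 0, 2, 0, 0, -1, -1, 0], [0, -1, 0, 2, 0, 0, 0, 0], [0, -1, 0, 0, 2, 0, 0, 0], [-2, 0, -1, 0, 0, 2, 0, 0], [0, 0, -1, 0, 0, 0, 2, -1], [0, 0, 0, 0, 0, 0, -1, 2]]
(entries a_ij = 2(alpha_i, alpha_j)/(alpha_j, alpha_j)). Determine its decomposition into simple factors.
A_3 (sl(4)) + B_5 (so(11))

The diagram associated to this matrix has two connected components: the simple roots {alpha_2, alpha_4, alpha_5} form a chain of 3 nodes with single edges (A_3), and {alpha_1, alpha_3, alpha_6, alpha_7, alpha_8} form a chain of 5 nodes with a double edge at one end; the terminal node there is the unique short simple root (B_5). A semisimple Lie algebra decomposes uniquely as the direct sum of simple ideals, one per connected component of its Dynkin diagram, so g ≅ A_3 ⊕ B_5 (dimension 15 + 55 = 70).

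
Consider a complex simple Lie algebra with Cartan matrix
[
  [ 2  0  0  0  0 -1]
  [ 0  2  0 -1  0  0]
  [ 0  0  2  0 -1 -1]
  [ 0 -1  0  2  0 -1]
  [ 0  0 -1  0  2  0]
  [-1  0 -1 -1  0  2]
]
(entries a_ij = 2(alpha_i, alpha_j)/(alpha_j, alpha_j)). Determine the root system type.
The matrix has rank 6 with 2's on the diagonal. Reading the off-diagonal entries as Dynkin edges (a single edge where a_ij = a_ji = -1; a double or triple edge where a_ij * a_ji = 2 or 3), the diagram is a chain of 5 nodes with one extra node attached to the third node from one end (E_6). One simple-root ordering that puts it in standard form is (alpha_5, alpha_1, alpha_3, alpha_6, alpha_4, alpha_2). So the algebra is type E_6.

E_6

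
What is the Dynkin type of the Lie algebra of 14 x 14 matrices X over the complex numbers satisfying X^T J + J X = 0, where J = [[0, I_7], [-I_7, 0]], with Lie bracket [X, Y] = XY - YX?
C_7 (sp(14))

This is sp(14), which has dimension 14(14+1)/2 = 105 and rank 14/2 = 7. In the classification of classical Lie algebras, the symplectic algebra sp(2n) has type C_n; here n = 7, so the Dynkin diagram is a chain of 7 nodes with a double edge at one end; the terminal node there is the unique long simple root (C_7). Hence the type is C_7.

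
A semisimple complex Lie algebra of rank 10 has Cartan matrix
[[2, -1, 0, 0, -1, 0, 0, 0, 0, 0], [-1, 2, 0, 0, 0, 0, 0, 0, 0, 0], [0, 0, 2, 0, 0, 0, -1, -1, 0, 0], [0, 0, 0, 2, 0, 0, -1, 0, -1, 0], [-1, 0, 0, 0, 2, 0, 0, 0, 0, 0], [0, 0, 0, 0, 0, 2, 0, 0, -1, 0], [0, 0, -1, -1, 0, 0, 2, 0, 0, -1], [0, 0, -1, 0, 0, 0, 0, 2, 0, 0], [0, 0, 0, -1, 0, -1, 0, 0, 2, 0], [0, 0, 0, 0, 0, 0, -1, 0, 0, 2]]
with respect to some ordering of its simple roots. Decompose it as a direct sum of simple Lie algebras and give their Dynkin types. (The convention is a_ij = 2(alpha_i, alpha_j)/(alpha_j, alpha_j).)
The diagram associated to this matrix has two connected components: the simple roots {alpha_1, alpha_2, alpha_5} form a chain of 3 nodes with single edges (A_3), and {alpha_3, alpha_4, alpha_6, alpha_7, alpha_8, alpha_9, alpha_10} form a chain of 6 nodes with one extra node attached to the third node from one end (E_7). A semisimple Lie algebra decomposes uniquely as the direct sum of simple ideals, one per connected component of its Dynkin diagram, so g ≅ A_3 ⊕ E_7 (dimension 15 + 133 = 148).

A_3 (sl(4)) ⊕ E_7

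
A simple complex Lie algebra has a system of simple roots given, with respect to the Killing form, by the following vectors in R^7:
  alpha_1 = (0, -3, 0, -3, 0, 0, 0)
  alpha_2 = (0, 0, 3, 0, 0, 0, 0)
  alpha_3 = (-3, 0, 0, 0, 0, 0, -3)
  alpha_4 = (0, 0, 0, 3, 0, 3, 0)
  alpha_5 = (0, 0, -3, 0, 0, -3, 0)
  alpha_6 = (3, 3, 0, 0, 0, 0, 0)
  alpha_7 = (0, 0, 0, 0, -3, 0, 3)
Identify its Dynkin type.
B_7

Compute the Cartan integers a_ij = 2(alpha_i, alpha_j)/(alpha_j, alpha_j); the resulting 7x7 Cartan matrix is
[[2, 0, 0, -1, 0, -1, 0], [0, 2, 0, 0, -1, 0, 0], [0, 0, 2, 0, 0, -1, -1], [-1, 0, 0, 2, -1, 0, 0], [0, -2, 0, -1, 2, 0, 0], [-1, 0, -1, 0, 0, 2, 0], [0, 0, -1, 0, 0, 0, 2]].
The roots have two lengths (squared-length ratio 2:1); the short ones are alpha_{2}. The associated Dynkin diagram is a chain of 7 nodes with a double edge at one end; the terminal node there is the unique short simple root (B_7), so the type is B_7 (the algebra so(15)).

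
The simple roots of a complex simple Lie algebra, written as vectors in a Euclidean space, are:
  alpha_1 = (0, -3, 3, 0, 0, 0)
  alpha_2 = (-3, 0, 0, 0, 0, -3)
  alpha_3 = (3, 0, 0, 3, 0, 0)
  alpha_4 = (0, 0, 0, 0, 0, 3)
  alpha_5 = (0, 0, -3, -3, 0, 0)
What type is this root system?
Compute the Cartan integers a_ij = 2(alpha_i, alpha_j)/(alpha_j, alpha_j); the resulting 5x5 Cartan matrix is
[[2, 0, 0, 0, -1], [0, 2, -1, -2, 0], [0, -1, 2, 0, -1], [0, -1, 0, 2, 0], [-1, 0, -1, 0, 2]].
The roots have two lengths (squared-length ratio 2:1); the short ones are alpha_{4}. The associated Dynkin diagram is a chain of 5 nodes with a double edge at one end; the terminal node there is the unique short simple root (B_5), so the type is B_5 (the algebra so(11)).

B_5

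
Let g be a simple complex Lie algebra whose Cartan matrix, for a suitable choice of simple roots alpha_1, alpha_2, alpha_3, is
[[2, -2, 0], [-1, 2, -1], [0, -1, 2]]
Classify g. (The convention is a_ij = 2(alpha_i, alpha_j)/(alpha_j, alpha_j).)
type C_3

The matrix has rank 3 with 2's on the diagonal. Reading the off-diagonal entries as Dynkin edges (a single edge where a_ij = a_ji = -1; a double or triple edge where a_ij * a_ji = 2 or 3), the diagram is a chain of 3 nodes with a double edge at one end; the terminal node there is the unique long simple root (C_3). One simple-root ordering that puts it in standard form is (alpha_3, alpha_2, alpha_1). So the algebra is type C_3, i.e. sp(6).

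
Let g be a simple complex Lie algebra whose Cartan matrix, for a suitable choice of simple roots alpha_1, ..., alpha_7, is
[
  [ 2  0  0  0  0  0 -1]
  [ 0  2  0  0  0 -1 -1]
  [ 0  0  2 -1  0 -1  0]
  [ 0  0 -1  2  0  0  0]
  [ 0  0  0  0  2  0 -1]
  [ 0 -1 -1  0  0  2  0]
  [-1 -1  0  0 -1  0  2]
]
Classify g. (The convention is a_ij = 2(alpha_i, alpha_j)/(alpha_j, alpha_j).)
D7

The matrix has rank 7 with 2's on the diagonal. Reading the off-diagonal entries as Dynkin edges (a single edge where a_ij = a_ji = -1; a double or triple edge where a_ij * a_ji = 2 or 3), the diagram is a chain of 5 nodes with a fork of two nodes at one end (D_7). One simple-root ordering that puts it in standard form is (alpha_4, alpha_3, alpha_6, alpha_2, alpha_7, alpha_1, alpha_5). So the algebra is type D_7, i.e. so(14).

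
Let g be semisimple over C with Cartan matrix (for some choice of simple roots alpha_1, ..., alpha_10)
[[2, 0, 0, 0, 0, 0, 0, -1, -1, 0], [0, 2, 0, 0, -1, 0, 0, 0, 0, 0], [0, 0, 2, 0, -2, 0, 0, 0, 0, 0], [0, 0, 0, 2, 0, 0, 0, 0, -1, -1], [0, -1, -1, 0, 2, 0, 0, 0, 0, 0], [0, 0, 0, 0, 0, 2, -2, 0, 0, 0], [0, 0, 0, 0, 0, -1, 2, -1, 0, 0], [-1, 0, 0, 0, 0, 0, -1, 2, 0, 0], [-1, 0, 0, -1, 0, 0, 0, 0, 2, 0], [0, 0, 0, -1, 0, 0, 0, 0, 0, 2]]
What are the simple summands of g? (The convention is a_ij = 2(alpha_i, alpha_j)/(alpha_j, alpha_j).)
C3 ⊕ C7

The diagram associated to this matrix has two connected components: the simple roots {alpha_2, alpha_3, alpha_5} form a chain of 3 nodes with a double edge at one end; the terminal node there is the unique long simple root (C_3), and {alpha_1, alpha_4, alpha_6, alpha_7, alpha_8, alpha_9, alpha_10} form a chain of 7 nodes with a double edge at one end; the terminal node there is the unique long simple root (C_7). A semisimple Lie algebra decomposes uniquely as the direct sum of simple ideals, one per connected component of its Dynkin diagram, so g ≅ C_3 ⊕ C_7 (dimension 21 + 105 = 126).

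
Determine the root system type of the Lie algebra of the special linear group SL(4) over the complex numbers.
This is sl(4), which has dimension 4^2 - 1 = 15 and rank 4 - 1 = 3 (a Cartan subalgebra is the diagonal traceless matrices). In the classification of classical Lie algebras, the special linear algebra sl(n+1) has type A_n; here n = 3, so the Dynkin diagram is a chain of 3 nodes with single edges (A_3). Hence the type is A_3.

type A_3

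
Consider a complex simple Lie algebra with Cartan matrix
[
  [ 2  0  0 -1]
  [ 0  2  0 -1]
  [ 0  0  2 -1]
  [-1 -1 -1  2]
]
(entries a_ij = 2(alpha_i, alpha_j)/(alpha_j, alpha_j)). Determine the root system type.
The matrix has rank 4 with 2's on the diagonal. Reading the off-diagonal entries as Dynkin edges (a single edge where a_ij = a_ji = -1; a double or triple edge where a_ij * a_ji = 2 or 3), the diagram is a chain of 2 nodes with a fork of two nodes at one end (D_4). One simple-root ordering that puts it in standard form is (alpha_2, alpha_4, alpha_1, alpha_3). So the algebra is type D_4, i.e. so(8).

type D_4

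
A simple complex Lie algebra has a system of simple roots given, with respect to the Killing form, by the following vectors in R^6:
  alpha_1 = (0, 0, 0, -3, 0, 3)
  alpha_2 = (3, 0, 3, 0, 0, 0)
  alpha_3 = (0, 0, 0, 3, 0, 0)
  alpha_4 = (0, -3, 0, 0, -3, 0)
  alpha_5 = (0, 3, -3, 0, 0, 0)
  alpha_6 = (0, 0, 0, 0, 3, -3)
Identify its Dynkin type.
Compute the Cartan integers a_ij = 2(alpha_i, alpha_j)/(alpha_j, alpha_j); the resulting 6x6 Cartan matrix is
[[2, 0, -2, 0, 0, -1], [0, 2, 0, 0, -1, 0], [-1, 0, 2, 0, 0, 0], [0, 0, 0, 2, -1, -1], [0, -1, 0, -1, 2, 0], [-1, 0, 0, -1, 0, 2]].
The roots have two lengths (squared-length ratio 2:1); the short ones are alpha_{3}. The associated Dynkin diagram is a chain of 6 nodes with a double edge at one end; the terminal node there is the unique short simple root (B_6), so the type is B_6 (the algebra so(13)).

B_6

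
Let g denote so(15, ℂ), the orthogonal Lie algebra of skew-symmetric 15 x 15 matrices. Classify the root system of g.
This is so(15) with 15 odd, which has dimension 15(15-1)/2 = 105 and rank (15-1)/2 = 7. In the classification of classical Lie algebras, the orthogonal algebra so(2n+1) in an odd number of variables has type B_n; here n = 7, so the Dynkin diagram is a chain of 7 nodes with a double edge at one end; the terminal node there is the unique short simple root (B_7). Hence the type is B_7.

B_7 (so(15))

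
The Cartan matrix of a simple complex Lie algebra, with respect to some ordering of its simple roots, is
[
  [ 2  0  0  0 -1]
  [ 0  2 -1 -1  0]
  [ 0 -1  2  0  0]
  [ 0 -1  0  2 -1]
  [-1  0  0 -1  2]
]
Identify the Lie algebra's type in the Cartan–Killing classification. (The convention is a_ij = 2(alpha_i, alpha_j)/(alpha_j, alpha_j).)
A_5

The matrix has rank 5 with 2's on the diagonal. Reading the off-diagonal entries as Dynkin edges (a single edge where a_ij = a_ji = -1; a double or triple edge where a_ij * a_ji = 2 or 3), the diagram is a chain of 5 nodes with single edges (A_5). One simple-root ordering that puts it in standard form is (alpha_3, alpha_2, alpha_4, alpha_5, alpha_1). So the algebra is type A_5, i.e. sl(6).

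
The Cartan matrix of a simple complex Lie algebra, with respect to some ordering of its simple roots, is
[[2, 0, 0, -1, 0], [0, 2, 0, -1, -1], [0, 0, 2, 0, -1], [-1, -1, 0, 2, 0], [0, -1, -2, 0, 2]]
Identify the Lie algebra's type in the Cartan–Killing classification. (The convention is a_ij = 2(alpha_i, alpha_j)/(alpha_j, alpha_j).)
The matrix has rank 5 with 2's on the diagonal. Reading the off-diagonal entries as Dynkin edges (a single edge where a_ij = a_ji = -1; a double or triple edge where a_ij * a_ji = 2 or 3), the diagram is a chain of 5 nodes with a double edge at one end; the terminal node there is the unique short simple root (B_5). One simple-root ordering that puts it in standard form is (alpha_1, alpha_4, alpha_2, alpha_5, alpha_3). So the algebra is type B_5, i.e. so(11).

B_5 (so(11))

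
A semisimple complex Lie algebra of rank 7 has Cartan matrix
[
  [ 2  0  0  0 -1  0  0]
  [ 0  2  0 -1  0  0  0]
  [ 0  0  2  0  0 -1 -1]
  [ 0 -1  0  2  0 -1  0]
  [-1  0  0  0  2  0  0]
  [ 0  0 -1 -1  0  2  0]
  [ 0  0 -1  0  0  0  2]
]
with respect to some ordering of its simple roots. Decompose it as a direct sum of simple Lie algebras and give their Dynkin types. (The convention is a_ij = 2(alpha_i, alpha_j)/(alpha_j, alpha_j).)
The diagram associated to this matrix has two connected components: the simple roots {alpha_1, alpha_5} form a chain of 2 nodes with single edges (A_2), and {alpha_2, alpha_3, alpha_4, alpha_6, alpha_7} form a chain of 5 nodes with single edges (A_5). A semisimple Lie algebra decomposes uniquely as the direct sum of simple ideals, one per connected component of its Dynkin diagram, so g ≅ A_2 ⊕ A_5 (dimension 8 + 35 = 43).

A_2 (sl(3)) + A_5 (sl(6))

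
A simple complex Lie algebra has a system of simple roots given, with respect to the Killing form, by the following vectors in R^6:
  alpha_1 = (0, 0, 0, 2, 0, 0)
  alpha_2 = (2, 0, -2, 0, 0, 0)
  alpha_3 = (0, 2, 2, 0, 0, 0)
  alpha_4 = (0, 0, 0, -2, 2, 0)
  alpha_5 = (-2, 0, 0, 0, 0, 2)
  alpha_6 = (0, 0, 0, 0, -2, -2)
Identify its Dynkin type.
Compute the Cartan integers a_ij = 2(alpha_i, alpha_j)/(alpha_j, alpha_j); the resulting 6x6 Cartan matrix is
[[2, 0, 0, -1, 0, 0], [0, 2, -1, 0, -1, 0], [0, -1, 2, 0, 0, 0], [-2, 0, 0, 2, 0, -1], [0, -1, 0, 0, 2, -1], [0, 0, 0, -1, -1, 2]].
The roots have two lengths (squared-length ratio 2:1); the short ones are alpha_{1}. The associated Dynkin diagram is a chain of 6 nodes with a double edge at one end; the terminal node there is the unique short simple root (B_6), so the type is B_6 (the algebra so(13)).

type B_6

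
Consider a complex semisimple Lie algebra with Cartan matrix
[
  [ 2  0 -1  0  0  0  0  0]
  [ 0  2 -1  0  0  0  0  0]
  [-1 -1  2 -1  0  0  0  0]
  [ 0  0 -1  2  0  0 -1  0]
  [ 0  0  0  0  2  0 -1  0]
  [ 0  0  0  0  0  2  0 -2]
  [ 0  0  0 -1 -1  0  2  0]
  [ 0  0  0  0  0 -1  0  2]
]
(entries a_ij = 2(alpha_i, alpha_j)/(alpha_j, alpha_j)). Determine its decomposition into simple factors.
The diagram associated to this matrix has two connected components: the simple roots {alpha_6, alpha_8} form a chain of 2 nodes with a double edge at one end; the terminal node there is the unique short simple root (B_2), and {alpha_1, alpha_2, alpha_3, alpha_4, alpha_5, alpha_7} form a chain of 4 nodes with a fork of two nodes at one end (D_6). A semisimple Lie algebra decomposes uniquely as the direct sum of simple ideals, one per connected component of its Dynkin diagram, so g ≅ B_2 ⊕ D_6 (dimension 10 + 66 = 76).

B2 ⊕ D6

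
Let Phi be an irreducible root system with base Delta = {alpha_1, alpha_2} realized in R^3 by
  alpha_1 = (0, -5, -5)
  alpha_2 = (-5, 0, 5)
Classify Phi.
Compute the Cartan integers a_ij = 2(alpha_i, alpha_j)/(alpha_j, alpha_j); the resulting 2x2 Cartan matrix is
[[2, -1], [-1, 2]].
All simple roots have the same length, so the diagram is simply laced. The associated Dynkin diagram is a chain of 2 nodes with single edges (A_2), so the type is A_2 (the algebra sl(3)).

A_2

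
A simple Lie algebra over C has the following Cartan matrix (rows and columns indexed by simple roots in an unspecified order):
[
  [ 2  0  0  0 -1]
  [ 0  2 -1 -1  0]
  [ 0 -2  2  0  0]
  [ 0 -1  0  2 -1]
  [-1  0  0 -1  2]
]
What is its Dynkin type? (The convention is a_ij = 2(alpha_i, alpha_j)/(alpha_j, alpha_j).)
type C_5

The matrix has rank 5 with 2's on the diagonal. Reading the off-diagonal entries as Dynkin edges (a single edge where a_ij = a_ji = -1; a double or triple edge where a_ij * a_ji = 2 or 3), the diagram is a chain of 5 nodes with a double edge at one end; the terminal node there is the unique long simple root (C_5). One simple-root ordering that puts it in standard form is (alpha_1, alpha_5, alpha_4, alpha_2, alpha_3). So the algebra is type C_5, i.e. sp(10).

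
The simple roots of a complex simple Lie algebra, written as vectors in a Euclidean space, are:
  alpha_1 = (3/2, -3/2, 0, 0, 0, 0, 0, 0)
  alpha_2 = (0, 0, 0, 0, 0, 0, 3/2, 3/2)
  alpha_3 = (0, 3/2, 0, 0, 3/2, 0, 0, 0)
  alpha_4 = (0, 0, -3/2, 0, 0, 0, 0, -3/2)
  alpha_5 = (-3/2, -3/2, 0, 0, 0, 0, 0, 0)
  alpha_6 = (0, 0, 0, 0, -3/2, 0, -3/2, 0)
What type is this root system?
D6

Compute the Cartan integers a_ij = 2(alpha_i, alpha_j)/(alpha_j, alpha_j); the resulting 6x6 Cartan matrix is
[[2, 0, -1, 0, 0, 0], [0, 2, 0, -1, 0, -1], [-1, 0, 2, 0, -1, -1], [0, -1, 0, 2, 0, 0], [0, 0, -1, 0, 2, 0], [0, -1, -1, 0, 0, 2]].
All simple roots have the same length, so the diagram is simply laced. The associated Dynkin diagram is a chain of 4 nodes with a fork of two nodes at one end (D_6), so the type is D_6 (the algebra so(12)).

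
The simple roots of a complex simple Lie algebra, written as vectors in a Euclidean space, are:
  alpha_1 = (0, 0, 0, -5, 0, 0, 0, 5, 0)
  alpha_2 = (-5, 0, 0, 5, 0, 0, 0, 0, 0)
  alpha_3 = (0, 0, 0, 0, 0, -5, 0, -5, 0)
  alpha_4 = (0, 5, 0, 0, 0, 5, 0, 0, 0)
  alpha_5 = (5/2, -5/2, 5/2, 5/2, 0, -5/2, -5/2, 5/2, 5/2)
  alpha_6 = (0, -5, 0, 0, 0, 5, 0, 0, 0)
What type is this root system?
Compute the Cartan integers a_ij = 2(alpha_i, alpha_j)/(alpha_j, alpha_j); the resulting 6x6 Cartan matrix is
[[2, -1, -1, 0, 0, 0], [-1, 2, 0, 0, 0, 0], [-1, 0, 2, -1, 0, -1], [0, 0, -1, 2, -1, 0], [0, 0, 0, -1, 2, 0], [0, 0, -1, 0, 0, 2]].
All simple roots have the same length, so the diagram is simply laced. The associated Dynkin diagram is a chain of 5 nodes with one extra node attached to the third node from one end (E_6), so the type is E_6.

E6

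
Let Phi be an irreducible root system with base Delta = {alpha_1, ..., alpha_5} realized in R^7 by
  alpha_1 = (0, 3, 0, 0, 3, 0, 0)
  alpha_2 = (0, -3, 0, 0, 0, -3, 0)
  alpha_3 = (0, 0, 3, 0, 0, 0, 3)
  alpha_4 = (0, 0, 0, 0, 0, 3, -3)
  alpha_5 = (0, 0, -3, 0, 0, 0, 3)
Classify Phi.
D_5

Compute the Cartan integers a_ij = 2(alpha_i, alpha_j)/(alpha_j, alpha_j); the resulting 5x5 Cartan matrix is
[[2, -1, 0, 0, 0], [-1, 2, 0, -1, 0], [0, 0, 2, -1, 0], [0, -1, -1, 2, -1], [0, 0, 0, -1, 2]].
All simple roots have the same length, so the diagram is simply laced. The associated Dynkin diagram is a chain of 3 nodes with a fork of two nodes at one end (D_5), so the type is D_5 (the algebra so(10)).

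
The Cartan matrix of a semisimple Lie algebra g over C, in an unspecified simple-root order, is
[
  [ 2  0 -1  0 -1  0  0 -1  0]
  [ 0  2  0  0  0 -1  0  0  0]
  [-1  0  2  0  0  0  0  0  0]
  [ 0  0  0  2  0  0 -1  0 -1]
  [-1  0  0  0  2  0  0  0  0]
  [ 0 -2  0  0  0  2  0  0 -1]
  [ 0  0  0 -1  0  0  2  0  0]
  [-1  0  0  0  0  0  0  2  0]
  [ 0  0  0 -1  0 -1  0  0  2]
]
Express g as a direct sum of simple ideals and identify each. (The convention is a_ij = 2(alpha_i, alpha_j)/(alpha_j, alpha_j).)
The diagram associated to this matrix has two connected components: the simple roots {alpha_2, alpha_4, alpha_6, alpha_7, alpha_9} form a chain of 5 nodes with a double edge at one end; the terminal node there is the unique short simple root (B_5), and {alpha_1, alpha_3, alpha_5, alpha_8} form a chain of 2 nodes with a fork of two nodes at one end (D_4). A semisimple Lie algebra decomposes uniquely as the direct sum of simple ideals, one per connected component of its Dynkin diagram, so g ≅ B_5 ⊕ D_4 (dimension 55 + 28 = 83).

B_5 (so(11)) ⊕ D_4 (so(8))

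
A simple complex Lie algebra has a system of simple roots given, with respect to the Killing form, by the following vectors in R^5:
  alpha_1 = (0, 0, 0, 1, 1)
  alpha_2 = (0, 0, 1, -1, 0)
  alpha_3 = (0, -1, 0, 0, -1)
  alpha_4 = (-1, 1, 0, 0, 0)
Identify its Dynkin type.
Compute the Cartan integers a_ij = 2(alpha_i, alpha_j)/(alpha_j, alpha_j); the resulting 4x4 Cartan matrix is
[[2, -1, -1, 0], [-1, 2, 0, 0], [-1, 0, 2, -1], [0, 0, -1, 2]].
All simple roots have the same length, so the diagram is simply laced. The associated Dynkin diagram is a chain of 4 nodes with single edges (A_4), so the type is A_4 (the algebra sl(5)).

A_4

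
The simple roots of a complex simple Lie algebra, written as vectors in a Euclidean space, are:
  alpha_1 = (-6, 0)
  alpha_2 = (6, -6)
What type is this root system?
Compute the Cartan integers a_ij = 2(alpha_i, alpha_j)/(alpha_j, alpha_j); the resulting 2x2 Cartan matrix is
[[2, -1], [-2, 2]].
The roots have two lengths (squared-length ratio 2:1); the short ones are alpha_{1}. The associated Dynkin diagram is a chain of 2 nodes with a double edge at one end; the terminal node there is the unique short simple root (B_2), so the type is B_2 (the algebra so(5)).

type B_2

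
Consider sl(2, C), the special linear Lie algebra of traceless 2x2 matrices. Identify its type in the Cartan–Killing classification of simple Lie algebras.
This is sl(2), which has dimension 2^2 - 1 = 3 and rank 2 - 1 = 1 (a Cartan subalgebra is the diagonal traceless matrices). In the classification of classical Lie algebras, the special linear algebra sl(n+1) has type A_n; here n = 1, so the Dynkin diagram is a chain of 1 nodes with single edges (A_1). Hence the type is A_1.

A_1 (sl(2))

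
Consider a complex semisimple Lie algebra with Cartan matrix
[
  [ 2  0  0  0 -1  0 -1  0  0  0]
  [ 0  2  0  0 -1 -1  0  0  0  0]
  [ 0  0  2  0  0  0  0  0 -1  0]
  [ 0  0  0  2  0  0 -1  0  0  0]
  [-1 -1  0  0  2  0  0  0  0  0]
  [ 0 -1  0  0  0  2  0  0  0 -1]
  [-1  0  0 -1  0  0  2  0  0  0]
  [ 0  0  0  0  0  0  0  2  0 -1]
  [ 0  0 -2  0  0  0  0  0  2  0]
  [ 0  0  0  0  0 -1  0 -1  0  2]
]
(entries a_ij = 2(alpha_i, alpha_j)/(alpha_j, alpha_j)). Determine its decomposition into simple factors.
A_8 + B_2

The diagram associated to this matrix has two connected components: the simple roots {alpha_1, alpha_2, alpha_4, alpha_5, alpha_6, alpha_7, alpha_8, alpha_10} form a chain of 8 nodes with single edges (A_8), and {alpha_3, alpha_9} form a chain of 2 nodes with a double edge at one end; the terminal node there is the unique short simple root (B_2). A semisimple Lie algebra decomposes uniquely as the direct sum of simple ideals, one per connected component of its Dynkin diagram, so g ≅ A_8 ⊕ B_2 (dimension 80 + 10 = 90).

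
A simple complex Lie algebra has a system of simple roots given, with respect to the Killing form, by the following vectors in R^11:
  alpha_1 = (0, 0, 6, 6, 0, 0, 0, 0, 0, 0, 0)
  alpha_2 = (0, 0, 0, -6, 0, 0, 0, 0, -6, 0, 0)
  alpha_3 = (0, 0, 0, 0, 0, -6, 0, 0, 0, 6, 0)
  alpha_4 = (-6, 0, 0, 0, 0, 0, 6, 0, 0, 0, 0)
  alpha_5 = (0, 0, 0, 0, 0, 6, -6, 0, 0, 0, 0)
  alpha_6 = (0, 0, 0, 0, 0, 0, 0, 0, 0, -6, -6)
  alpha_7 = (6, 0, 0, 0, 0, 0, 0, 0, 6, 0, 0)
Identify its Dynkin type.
Compute the Cartan integers a_ij = 2(alpha_i, alpha_j)/(alpha_j, alpha_j); the resulting 7x7 Cartan matrix is
[[2, -1, 0, 0, 0, 0, 0], [-1, 2, 0, 0, 0, 0, -1], [0, 0, 2, 0, -1, -1, 0], [0, 0, 0, 2, -1, 0, -1], [0, 0, -1, -1, 2, 0, 0], [0, 0, -1, 0, 0, 2, 0], [0, -1, 0, -1, 0, 0, 2]].
All simple roots have the same length, so the diagram is simply laced. The associated Dynkin diagram is a chain of 7 nodes with single edges (A_7), so the type is A_7 (the algebra sl(8)).

A_7 (sl(8))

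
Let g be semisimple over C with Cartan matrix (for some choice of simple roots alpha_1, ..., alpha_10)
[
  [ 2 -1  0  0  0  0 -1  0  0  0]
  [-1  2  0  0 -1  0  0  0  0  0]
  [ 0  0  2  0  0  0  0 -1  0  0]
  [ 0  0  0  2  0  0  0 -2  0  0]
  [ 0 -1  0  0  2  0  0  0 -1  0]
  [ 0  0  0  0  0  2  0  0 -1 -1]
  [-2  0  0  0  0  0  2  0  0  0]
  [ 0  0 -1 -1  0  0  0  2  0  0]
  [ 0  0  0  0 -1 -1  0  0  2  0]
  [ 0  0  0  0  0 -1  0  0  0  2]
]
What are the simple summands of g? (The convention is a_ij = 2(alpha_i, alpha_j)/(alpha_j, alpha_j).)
The diagram associated to this matrix has two connected components: the simple roots {alpha_3, alpha_4, alpha_8} form a chain of 3 nodes with a double edge at one end; the terminal node there is the unique long simple root (C_3), and {alpha_1, alpha_2, alpha_5, alpha_6, alpha_7, alpha_9, alpha_10} form a chain of 7 nodes with a double edge at one end; the terminal node there is the unique long simple root (C_7). A semisimple Lie algebra decomposes uniquely as the direct sum of simple ideals, one per connected component of its Dynkin diagram, so g ≅ C_3 ⊕ C_7 (dimension 21 + 105 = 126).

C_3 + C_7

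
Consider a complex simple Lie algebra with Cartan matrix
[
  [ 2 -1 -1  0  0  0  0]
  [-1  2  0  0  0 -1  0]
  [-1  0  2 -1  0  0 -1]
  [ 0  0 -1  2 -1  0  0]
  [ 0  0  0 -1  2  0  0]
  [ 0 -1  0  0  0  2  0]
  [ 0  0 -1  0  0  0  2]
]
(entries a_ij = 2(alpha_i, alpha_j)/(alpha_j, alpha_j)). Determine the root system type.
type E_7

The matrix has rank 7 with 2's on the diagonal. Reading the off-diagonal entries as Dynkin edges (a single edge where a_ij = a_ji = -1; a double or triple edge where a_ij * a_ji = 2 or 3), the diagram is a chain of 6 nodes with one extra node attached to the third node from one end (E_7). One simple-root ordering that puts it in standard form is (alpha_5, alpha_7, alpha_4, alpha_3, alpha_1, alpha_2, alpha_6). So the algebra is type E_7.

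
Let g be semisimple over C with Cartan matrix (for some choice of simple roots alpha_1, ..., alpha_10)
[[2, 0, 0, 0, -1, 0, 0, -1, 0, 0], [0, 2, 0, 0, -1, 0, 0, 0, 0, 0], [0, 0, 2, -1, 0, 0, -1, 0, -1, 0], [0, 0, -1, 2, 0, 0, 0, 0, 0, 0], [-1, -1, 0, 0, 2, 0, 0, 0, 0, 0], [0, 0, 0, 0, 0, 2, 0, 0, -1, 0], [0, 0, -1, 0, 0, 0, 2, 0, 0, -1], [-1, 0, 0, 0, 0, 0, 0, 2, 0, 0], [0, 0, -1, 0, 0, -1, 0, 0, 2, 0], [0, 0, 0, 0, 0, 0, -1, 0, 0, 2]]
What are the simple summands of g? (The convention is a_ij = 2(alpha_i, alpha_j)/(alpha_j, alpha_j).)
The diagram associated to this matrix has two connected components: the simple roots {alpha_1, alpha_2, alpha_5, alpha_8} form a chain of 4 nodes with single edges (A_4), and {alpha_3, alpha_4, alpha_6, alpha_7, alpha_9, alpha_10} form a chain of 5 nodes with one extra node attached to the third node from one end (E_6). A semisimple Lie algebra decomposes uniquely as the direct sum of simple ideals, one per connected component of its Dynkin diagram, so g ≅ A_4 ⊕ E_6 (dimension 24 + 78 = 102).

A4 + E6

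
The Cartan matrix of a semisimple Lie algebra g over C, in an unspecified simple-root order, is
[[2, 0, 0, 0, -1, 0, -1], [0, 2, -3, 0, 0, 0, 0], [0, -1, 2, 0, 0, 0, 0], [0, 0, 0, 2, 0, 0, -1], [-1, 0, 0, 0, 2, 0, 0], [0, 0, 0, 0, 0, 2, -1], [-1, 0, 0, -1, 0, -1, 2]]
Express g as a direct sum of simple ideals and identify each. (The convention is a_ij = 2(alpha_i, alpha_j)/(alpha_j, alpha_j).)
D5 + G2

The diagram associated to this matrix has two connected components: the simple roots {alpha_1, alpha_4, alpha_5, alpha_6, alpha_7} form a chain of 3 nodes with a fork of two nodes at one end (D_5), and {alpha_2, alpha_3} form two nodes joined by a triple edge (G_2). A semisimple Lie algebra decomposes uniquely as the direct sum of simple ideals, one per connected component of its Dynkin diagram, so g ≅ D_5 ⊕ G_2 (dimension 45 + 14 = 59).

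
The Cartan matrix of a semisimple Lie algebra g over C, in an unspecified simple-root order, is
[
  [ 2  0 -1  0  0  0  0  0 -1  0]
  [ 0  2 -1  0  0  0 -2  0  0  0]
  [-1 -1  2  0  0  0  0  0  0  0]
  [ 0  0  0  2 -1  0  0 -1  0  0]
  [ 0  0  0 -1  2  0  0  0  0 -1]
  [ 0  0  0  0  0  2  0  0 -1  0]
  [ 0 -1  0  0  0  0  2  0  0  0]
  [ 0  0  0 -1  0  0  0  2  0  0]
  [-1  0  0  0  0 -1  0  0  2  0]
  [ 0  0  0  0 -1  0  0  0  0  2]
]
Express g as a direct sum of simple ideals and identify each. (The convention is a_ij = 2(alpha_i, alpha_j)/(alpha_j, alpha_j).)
The diagram associated to this matrix has two connected components: the simple roots {alpha_4, alpha_5, alpha_8, alpha_10} form a chain of 4 nodes with single edges (A_4), and {alpha_1, alpha_2, alpha_3, alpha_6, alpha_7, alpha_9} form a chain of 6 nodes with a double edge at one end; the terminal node there is the unique short simple root (B_6). A semisimple Lie algebra decomposes uniquely as the direct sum of simple ideals, one per connected component of its Dynkin diagram, so g ≅ A_4 ⊕ B_6 (dimension 24 + 78 = 102).

A_4 ⊕ B_6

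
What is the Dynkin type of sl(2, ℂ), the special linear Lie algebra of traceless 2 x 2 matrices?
A1

This is sl(2), which has dimension 2^2 - 1 = 3 and rank 2 - 1 = 1 (a Cartan subalgebra is the diagonal traceless matrices). In the classification of classical Lie algebras, the special linear algebra sl(n+1) has type A_n; here n = 1, so the Dynkin diagram is a chain of 1 nodes with single edges (A_1). Hence the type is A_1.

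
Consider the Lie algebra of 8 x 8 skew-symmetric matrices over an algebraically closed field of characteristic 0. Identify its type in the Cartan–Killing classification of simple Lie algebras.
This is so(8) with 8 even, which has dimension 8(8-1)/2 = 28 and rank 8/2 = 4. In the classification of classical Lie algebras, the orthogonal algebra so(2n) in an even number of variables has type D_n; here n = 4, so the Dynkin diagram is a chain of 2 nodes with a fork of two nodes at one end (D_4). Hence the type is D_4.

D_4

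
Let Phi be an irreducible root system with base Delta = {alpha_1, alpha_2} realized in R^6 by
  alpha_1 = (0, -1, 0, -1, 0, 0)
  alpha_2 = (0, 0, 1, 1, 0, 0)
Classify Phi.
A2

Compute the Cartan integers a_ij = 2(alpha_i, alpha_j)/(alpha_j, alpha_j); the resulting 2x2 Cartan matrix is
[[2, -1], [-1, 2]].
All simple roots have the same length, so the diagram is simply laced. The associated Dynkin diagram is a chain of 2 nodes with single edges (A_2), so the type is A_2 (the algebra sl(3)).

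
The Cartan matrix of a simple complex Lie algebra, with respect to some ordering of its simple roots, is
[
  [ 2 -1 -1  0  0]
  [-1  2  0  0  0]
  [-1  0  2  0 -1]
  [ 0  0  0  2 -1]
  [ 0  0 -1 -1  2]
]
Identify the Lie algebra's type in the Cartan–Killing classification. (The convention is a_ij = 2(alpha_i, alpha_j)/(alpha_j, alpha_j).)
The matrix has rank 5 with 2's on the diagonal. Reading the off-diagonal entries as Dynkin edges (a single edge where a_ij = a_ji = -1; a double or triple edge where a_ij * a_ji = 2 or 3), the diagram is a chain of 5 nodes with single edges (A_5). One simple-root ordering that puts it in standard form is (alpha_4, alpha_5, alpha_3, alpha_1, alpha_2). So the algebra is type A_5, i.e. sl(6).

type A_5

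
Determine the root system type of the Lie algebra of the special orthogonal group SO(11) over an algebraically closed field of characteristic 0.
B5

This is so(11) with 11 odd, which has dimension 11(11-1)/2 = 55 and rank (11-1)/2 = 5. In the classification of classical Lie algebras, the orthogonal algebra so(2n+1) in an odd number of variables has type B_n; here n = 5, so the Dynkin diagram is a chain of 5 nodes with a double edge at one end; the terminal node there is the unique short simple root (B_5). Hence the type is B_5.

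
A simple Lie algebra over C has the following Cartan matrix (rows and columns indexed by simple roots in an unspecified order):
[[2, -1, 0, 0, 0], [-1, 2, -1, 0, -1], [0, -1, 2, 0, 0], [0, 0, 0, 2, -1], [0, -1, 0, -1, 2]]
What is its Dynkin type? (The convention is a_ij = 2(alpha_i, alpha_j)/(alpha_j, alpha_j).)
D5

The matrix has rank 5 with 2's on the diagonal. Reading the off-diagonal entries as Dynkin edges (a single edge where a_ij = a_ji = -1; a double or triple edge where a_ij * a_ji = 2 or 3), the diagram is a chain of 3 nodes with a fork of two nodes at one end (D_5). One simple-root ordering that puts it in standard form is (alpha_4, alpha_5, alpha_2, alpha_3, alpha_1). So the algebra is type D_5, i.e. so(10).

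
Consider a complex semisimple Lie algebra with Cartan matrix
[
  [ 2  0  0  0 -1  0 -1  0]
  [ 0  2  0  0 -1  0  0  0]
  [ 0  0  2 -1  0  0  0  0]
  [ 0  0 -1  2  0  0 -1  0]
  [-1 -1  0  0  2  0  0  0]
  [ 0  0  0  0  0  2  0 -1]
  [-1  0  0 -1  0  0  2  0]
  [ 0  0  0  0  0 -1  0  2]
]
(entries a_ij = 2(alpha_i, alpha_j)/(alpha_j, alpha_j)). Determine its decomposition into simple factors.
The diagram associated to this matrix has two connected components: the simple roots {alpha_6, alpha_8} form a chain of 2 nodes with single edges (A_2), and {alpha_1, alpha_2, alpha_3, alpha_4, alpha_5, alpha_7} form a chain of 6 nodes with single edges (A_6). A semisimple Lie algebra decomposes uniquely as the direct sum of simple ideals, one per connected component of its Dynkin diagram, so g ≅ A_2 ⊕ A_6 (dimension 8 + 48 = 56).

A_2 (sl(3)) + A_6 (sl(7))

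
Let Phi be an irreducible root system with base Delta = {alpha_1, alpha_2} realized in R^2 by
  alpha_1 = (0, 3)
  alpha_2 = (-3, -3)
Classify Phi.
B_2 (so(5))

Compute the Cartan integers a_ij = 2(alpha_i, alpha_j)/(alpha_j, alpha_j); the resulting 2x2 Cartan matrix is
[[2, -1], [-2, 2]].
The roots have two lengths (squared-length ratio 2:1); the short ones are alpha_{1}. The associated Dynkin diagram is a chain of 2 nodes with a double edge at one end; the terminal node there is the unique short simple root (B_2), so the type is B_2 (the algebra so(5)).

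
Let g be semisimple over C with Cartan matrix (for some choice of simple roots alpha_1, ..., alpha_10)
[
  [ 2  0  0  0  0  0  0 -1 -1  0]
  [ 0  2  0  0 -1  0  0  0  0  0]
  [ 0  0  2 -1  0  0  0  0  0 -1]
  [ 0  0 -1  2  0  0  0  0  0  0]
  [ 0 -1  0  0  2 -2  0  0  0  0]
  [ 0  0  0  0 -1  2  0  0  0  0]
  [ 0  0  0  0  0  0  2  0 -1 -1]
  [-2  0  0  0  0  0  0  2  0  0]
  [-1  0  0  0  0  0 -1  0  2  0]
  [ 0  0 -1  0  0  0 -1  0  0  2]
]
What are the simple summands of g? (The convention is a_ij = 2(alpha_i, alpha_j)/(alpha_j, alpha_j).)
The diagram associated to this matrix has two connected components: the simple roots {alpha_2, alpha_5, alpha_6} form a chain of 3 nodes with a double edge at one end; the terminal node there is the unique short simple root (B_3), and {alpha_1, alpha_3, alpha_4, alpha_7, alpha_8, alpha_9, alpha_10} form a chain of 7 nodes with a double edge at one end; the terminal node there is the unique long simple root (C_7). A semisimple Lie algebra decomposes uniquely as the direct sum of simple ideals, one per connected component of its Dynkin diagram, so g ≅ B_3 ⊕ C_7 (dimension 21 + 105 = 126).

type B_3 ⊕ type C_7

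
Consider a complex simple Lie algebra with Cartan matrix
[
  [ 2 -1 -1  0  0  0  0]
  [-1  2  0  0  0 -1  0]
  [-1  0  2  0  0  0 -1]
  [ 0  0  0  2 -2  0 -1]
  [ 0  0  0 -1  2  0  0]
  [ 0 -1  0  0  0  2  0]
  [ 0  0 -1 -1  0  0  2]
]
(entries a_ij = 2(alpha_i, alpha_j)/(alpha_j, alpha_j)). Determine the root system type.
B7

The matrix has rank 7 with 2's on the diagonal. Reading the off-diagonal entries as Dynkin edges (a single edge where a_ij = a_ji = -1; a double or triple edge where a_ij * a_ji = 2 or 3), the diagram is a chain of 7 nodes with a double edge at one end; the terminal node there is the unique short simple root (B_7). One simple-root ordering that puts it in standard form is (alpha_6, alpha_2, alpha_1, alpha_3, alpha_7, alpha_4, alpha_5). So the algebra is type B_7, i.e. so(15).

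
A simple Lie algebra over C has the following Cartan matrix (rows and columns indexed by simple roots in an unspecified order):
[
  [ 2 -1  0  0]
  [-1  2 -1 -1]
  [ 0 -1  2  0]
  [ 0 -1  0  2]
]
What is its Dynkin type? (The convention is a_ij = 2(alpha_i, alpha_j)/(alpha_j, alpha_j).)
D4

The matrix has rank 4 with 2's on the diagonal. Reading the off-diagonal entries as Dynkin edges (a single edge where a_ij = a_ji = -1; a double or triple edge where a_ij * a_ji = 2 or 3), the diagram is a chain of 2 nodes with a fork of two nodes at one end (D_4). One simple-root ordering that puts it in standard form is (alpha_3, alpha_2, alpha_4, alpha_1). So the algebra is type D_4, i.e. so(8).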